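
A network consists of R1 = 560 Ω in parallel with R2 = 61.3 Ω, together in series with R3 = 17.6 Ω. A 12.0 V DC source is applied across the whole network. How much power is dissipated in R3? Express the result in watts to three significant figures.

0.478 W

Collapse the R1‖R2 pair into one equivalent R_p; then R_p and R3 form a series string.
R_p = (560×61.3)/(560+61.3) = 55.25 Ω
R_total = R_p + 17.6 = 55.25 + 17.6 = 72.85 Ω
I = V / R_total = 12.0 / 72.85 = 0.1647 A
R3 is the series element, so its power is I²R.
P_R3 = (0.1647)² × 17.6 = 0.4775 W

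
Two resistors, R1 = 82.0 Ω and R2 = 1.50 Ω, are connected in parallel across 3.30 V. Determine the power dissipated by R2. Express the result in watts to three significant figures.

The supply voltage appears across each parallel branch — just use P = V²/R2.
P_R2 = V² / R2 = (3.30)² / 1.50 Ω = 7.260 W

7.26 W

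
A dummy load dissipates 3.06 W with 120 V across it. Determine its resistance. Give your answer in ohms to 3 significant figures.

Inverting the appropriate power form: R = V² / P.
R = (120)² / 3.06 = 4706 Ω

4710 Ω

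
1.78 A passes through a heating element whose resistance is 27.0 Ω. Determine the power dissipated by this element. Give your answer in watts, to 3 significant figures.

With I and R stated, P = I²R applies in one step.
P = (1.780 A)² × 27.0 Ω = 85.55 W

85.5 W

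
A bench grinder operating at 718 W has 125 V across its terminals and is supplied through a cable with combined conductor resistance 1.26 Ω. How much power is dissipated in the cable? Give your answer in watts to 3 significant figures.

The cable is a series resistance carrying the load current; its dissipation is I²R_line.
I = P / V = 718 / 125 = 5.744 A through the cable.
P_line = I² R_line = (5.744)² × 1.26 = 41.57 W

41.6 W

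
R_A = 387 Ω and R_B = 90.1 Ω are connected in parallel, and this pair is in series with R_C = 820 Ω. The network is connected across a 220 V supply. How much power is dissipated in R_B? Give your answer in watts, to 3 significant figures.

3.60 W

First find R_p for the parallel pair, then treat R_p + R_C as a series loop.
R_p = (387×90.1)/(387+90.1) = 73.08 Ω
R_total = R_p + 820 = 73.08 + 820 = 893.1 Ω
I = V / R_total = 220 / 893.1 = 0.2463 A
Voltage across the parallel pair: V_p = I × R_p = 0.2463 × 73.08 = 18.00 V
R_B sits across V_p; its power is V_p²/R.
P_R_B = (18.00)² / 90.1 = 3.597 W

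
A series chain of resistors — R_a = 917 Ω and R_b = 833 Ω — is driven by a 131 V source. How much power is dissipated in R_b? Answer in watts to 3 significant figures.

4.67 W

Since the resistors are in series they all carry the loop current I = V/R_total; the power in any one is I²R.
R_total = 917 + 833 = 1750 Ω
I = V / R_total = 131 / 1750 = 0.07486 A
P_R_b = I² × R_b = (0.07486)² × 833 = 4.668 W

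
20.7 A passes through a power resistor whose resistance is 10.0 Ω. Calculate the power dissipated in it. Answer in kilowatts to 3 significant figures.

4.28 kW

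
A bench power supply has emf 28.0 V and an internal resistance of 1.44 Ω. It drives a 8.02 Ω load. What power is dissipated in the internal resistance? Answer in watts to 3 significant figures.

12.6 W

r is in series with the load, so it carries the full circuit current — the loss in it is I²r.
I = ε / (r + R) = 28.0 / (1.44 + 8.02) = 2.960 A
P_int = I² r = (2.960)² × 1.44 = 12.62 W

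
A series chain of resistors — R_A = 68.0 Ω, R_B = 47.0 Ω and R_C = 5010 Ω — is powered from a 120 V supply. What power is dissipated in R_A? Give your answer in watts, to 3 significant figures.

In a series string the same current flows through every resistor — find that current, then P = I²R for the one we want.
R_total = 68.0 + 47.0 + 5010 = 5125 Ω
I = V / R_total = 120 / 5125 = 0.02341 A
P_R_A = I² × R_A = (0.02341)² × 68.0 = 0.03728 W

0.0373 W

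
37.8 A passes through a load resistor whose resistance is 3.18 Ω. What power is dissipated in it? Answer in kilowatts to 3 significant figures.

The current through and the resistance of the element are both given; use P = I²R.
P = (37.80 A)² × 3.18 Ω = 4544 W

4.54 kW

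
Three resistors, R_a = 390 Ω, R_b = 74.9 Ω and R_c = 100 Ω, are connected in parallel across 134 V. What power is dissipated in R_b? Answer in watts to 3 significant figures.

240 W

Each parallel branch sees the full supply voltage, so P = V²/R applies directly to the target branch.
P_R_b = V² / R_b = (134)² / 74.9 Ω = 239.7 W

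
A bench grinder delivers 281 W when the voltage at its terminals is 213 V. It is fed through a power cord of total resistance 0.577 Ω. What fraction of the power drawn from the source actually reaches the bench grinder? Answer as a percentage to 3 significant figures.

99.6 %

I = P / V = 281 / 213 = 1.319 A through the power cord.
P_line = I² R_line = (1.319)² × 0.577 = 1.004 W
P_source = P_load + P_line = 281.0 + 1.004 = 282.0 W
η = P_load / P_source = 281.0 / 282.0 = 0.9964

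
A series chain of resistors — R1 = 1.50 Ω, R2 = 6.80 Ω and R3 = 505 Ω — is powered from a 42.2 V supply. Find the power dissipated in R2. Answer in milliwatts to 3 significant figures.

46.0 mW

In a series string the same current flows through every resistor — find that current, then P = I²R for the one we want.
R_total = 1.50 + 6.80 + 505 = 513.3 Ω
I = V / R_total = 42.2 / 513.3 = 0.08221 A
P_R2 = I² × R2 = (0.08221)² × 6.80 = 0.04596 W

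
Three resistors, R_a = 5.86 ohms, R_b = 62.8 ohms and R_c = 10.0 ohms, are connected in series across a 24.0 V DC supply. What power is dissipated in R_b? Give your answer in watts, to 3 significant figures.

5.85 W

Every series element carries the same I. Get I from the total resistance, then P = I² × R_b.
R_total = 5.86 + 62.8 + 10.0 = 78.66 Ω
I = V / R_total = 24.0 / 78.66 = 0.3051 A
P_R_b = I² × R_b = (0.3051)² × 62.8 = 5.846 W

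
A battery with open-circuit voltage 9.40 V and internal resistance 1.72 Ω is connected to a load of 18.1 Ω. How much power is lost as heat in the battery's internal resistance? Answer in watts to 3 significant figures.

The internal resistance carries the same current as the load; P_int = I²r.
I = ε / (r + R) = 9.40 / (1.72 + 18.1) = 0.4743 A
P_int = I² r = (0.4743)² × 1.72 = 0.3869 W

0.387 W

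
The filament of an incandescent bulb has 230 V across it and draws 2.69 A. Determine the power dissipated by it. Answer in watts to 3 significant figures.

619 W

Both the voltage across and the current through the element are known, so P = V I applies directly.
P = 230 V × 2.690 A = 618.7 W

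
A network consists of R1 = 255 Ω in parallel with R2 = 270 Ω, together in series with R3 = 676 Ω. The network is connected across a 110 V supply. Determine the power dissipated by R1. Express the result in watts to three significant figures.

Reduce the parallel combination to a single R_p; the circuit then becomes R_p in series with the remaining resistor.
R_p = (255×270)/(255+270) = 131.1 Ω
R_total = R_p + 676 = 131.1 + 676 = 807.1 Ω
I = V / R_total = 110 / 807.1 = 0.1363 A
Voltage across the parallel pair: V_p = I × R_p = 0.1363 × 131.1 = 17.87 V
Use P = V²/R for R1 with V = V_p.
P_R1 = (17.87)² / 255 = 1.253 W

1.25 W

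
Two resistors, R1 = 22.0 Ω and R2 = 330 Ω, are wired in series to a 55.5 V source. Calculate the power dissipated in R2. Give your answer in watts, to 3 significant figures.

8.20 W

The current is common to all series resistors; compute it, then apply P = I²R for the target.
R_total = 22.0 + 330 = 352.0 Ω
I = V / R_total = 55.5 / 352.0 = 0.1577 A
P_R2 = I² × R2 = (0.1577)² × 330 = 8.204 W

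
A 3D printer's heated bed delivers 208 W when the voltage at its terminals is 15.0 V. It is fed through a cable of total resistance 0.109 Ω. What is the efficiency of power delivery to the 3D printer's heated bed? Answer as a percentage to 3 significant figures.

90.8 %

I = P / V = 208 / 15.0 = 13.87 A through the cable.
P_line = I² R_line = (13.87)² × 0.109 = 20.96 W
P_source = P_load + P_line = 208.0 + 20.96 = 229.0 W
η = P_load / P_source = 208.0 / 229.0 = 0.9085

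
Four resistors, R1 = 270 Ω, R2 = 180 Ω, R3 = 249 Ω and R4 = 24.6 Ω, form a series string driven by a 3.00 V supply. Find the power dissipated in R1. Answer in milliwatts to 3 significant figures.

4.64 mW

In a series string the same current flows through every resistor — find that current, then P = I²R for the one we want.
R_total = 270 + 180 + 249 + 24.6 = 723.6 Ω
I = V / R_total = 3.00 / 723.6 = 0.004146 A
P_R1 = I² × R1 = (0.004146)² × 270 = 0.004641 W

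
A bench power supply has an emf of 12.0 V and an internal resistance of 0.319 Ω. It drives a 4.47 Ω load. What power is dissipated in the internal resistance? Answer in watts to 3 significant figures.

2.00 W

r is in series with the load, so it carries the full circuit current — the loss in it is I²r.
I = ε / (r + R) = 12.0 / (0.319 + 4.47) = 2.506 A
P_int = I² r = (2.506)² × 0.319 = 2.003 W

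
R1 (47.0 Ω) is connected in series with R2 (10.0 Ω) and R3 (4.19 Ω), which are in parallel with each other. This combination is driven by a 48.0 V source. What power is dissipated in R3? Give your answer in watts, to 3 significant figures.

1.92 W

Collapse R2‖R3 to a single equivalent, reducing the network to two series elements.
R_p = (10.0×4.19)/(10.0+4.19) = 2.953 Ω
R_total = 47.0 + 2.953 = 49.95 Ω
I = V / R_total = 48.0 / 49.95 = 0.9609 A
Voltage across the parallel pair: V_p = I × R_p = 0.9609 × 2.953 = 2.837 V
R3 is across V_p, so use P = V²/R for that branch.
P_R3 = (2.837)² / 4.19 = 1.921 W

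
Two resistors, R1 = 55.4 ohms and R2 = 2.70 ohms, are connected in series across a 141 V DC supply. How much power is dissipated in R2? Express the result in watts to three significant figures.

In a series string the same current flows through every resistor — find that current, then P = I²R for the one we want.
R_total = 55.4 + 2.70 = 58.10 Ω
I = V / R_total = 141 / 58.10 = 2.427 A
P_R2 = I² × R2 = (2.427)² × 2.70 = 15.90 W

15.9 W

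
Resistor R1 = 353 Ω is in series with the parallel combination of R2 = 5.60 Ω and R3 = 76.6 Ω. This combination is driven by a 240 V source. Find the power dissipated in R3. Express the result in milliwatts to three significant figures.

160 mW

Reduce the parallel pair to R_p first; the network is then a simple series string.
R_p = (5.60×76.6)/(5.60+76.6) = 5.218 Ω
R_total = 353 + 5.218 = 358.2 Ω
I = V / R_total = 240 / 358.2 = 0.6700 A
Voltage across the parallel pair: V_p = I × R_p = 0.6700 × 5.218 = 3.496 V
R3 is across V_p, so use P = V²/R for that branch.
P_R3 = (3.496)² / 76.6 = 0.1596 W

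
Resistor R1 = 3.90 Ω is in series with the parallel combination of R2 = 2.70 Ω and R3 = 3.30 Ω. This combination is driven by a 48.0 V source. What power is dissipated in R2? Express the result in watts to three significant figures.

Reduce the parallel pair to R_p first; the network is then a simple series string.
R_p = (2.70×3.30)/(2.70+3.30) = 1.485 Ω
R_total = 3.90 + 1.485 = 5.385 Ω
I = V / R_total = 48.0 / 5.385 = 8.914 A
Voltage across the parallel pair: V_p = I × R_p = 8.914 × 1.485 = 13.24 V
R2 is across V_p, so use P = V²/R for that branch.
P_R2 = (13.24)² / 2.70 = 64.89 W

64.9 W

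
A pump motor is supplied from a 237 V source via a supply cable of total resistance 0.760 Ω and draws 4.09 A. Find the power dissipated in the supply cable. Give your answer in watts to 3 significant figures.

12.7 W

The supply cable and load are in series, so the same current flows in both; the loss is I²R_line.
The supply cable carries the full 4.09 A.
P_line = I² R_line = (4.090)² × 0.760 = 12.71 W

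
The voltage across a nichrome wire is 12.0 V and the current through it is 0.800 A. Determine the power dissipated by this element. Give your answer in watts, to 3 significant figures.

9.60 W

Both the voltage across and the current through the element are known, so P = V I applies directly.
P = 12.0 V × 0.8000 A = 9.600 W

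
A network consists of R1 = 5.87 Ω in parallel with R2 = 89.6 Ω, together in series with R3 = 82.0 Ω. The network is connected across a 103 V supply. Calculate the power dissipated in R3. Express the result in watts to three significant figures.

Collapse the R1‖R2 pair into one equivalent R_p; then R_p and R3 form a series string.
R_p = (5.87×89.6)/(5.87+89.6) = 5.509 Ω
R_total = R_p + 82.0 = 5.509 + 82.0 = 87.51 Ω
I = V / R_total = 103 / 87.51 = 1.177 A
R3 carries the full series current, so P = I²R.
P_R3 = (1.177)² × 82.0 = 113.6 W

114 W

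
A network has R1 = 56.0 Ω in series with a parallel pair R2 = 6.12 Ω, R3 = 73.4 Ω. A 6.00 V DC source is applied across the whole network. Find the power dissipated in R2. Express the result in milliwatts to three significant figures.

49.4 mW

Replace R2 and R3 with their parallel equivalent so the circuit becomes R1 in series with R_p.
R_p = (6.12×73.4)/(6.12+73.4) = 5.649 Ω
R_total = 56.0 + 5.649 = 61.65 Ω
I = V / R_total = 6.00 / 61.65 = 0.09733 A
Voltage across the parallel pair: V_p = I × R_p = 0.09733 × 5.649 = 0.5498 V
R2 sees V_p directly, so P = V_p² / R2.
P_R2 = (0.5498)² / 6.12 = 0.04939 W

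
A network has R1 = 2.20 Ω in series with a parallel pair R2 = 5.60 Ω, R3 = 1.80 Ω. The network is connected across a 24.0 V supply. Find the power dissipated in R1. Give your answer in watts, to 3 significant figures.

Collapse R2‖R3 to a single equivalent, reducing the network to two series elements.
R_p = (5.60×1.80)/(5.60+1.80) = 1.362 Ω
R_total = 2.20 + 1.362 = 3.562 Ω
I = V / R_total = 24.0 / 3.562 = 6.737 A
The full supply current passes through R1: P = I²R.
P_R1 = (6.737)² × 2.20 = 99.87 W

99.9 W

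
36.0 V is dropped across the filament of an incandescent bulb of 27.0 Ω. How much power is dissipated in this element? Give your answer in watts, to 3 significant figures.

We know the drop across the element and its resistance — P = V²/R, one step.
P = (36.0 V)² / 27.0 Ω = 48.00 W

48.0 W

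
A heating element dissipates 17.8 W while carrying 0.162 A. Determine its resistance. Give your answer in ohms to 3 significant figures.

678 Ω

The two known quantities fix the third via R = P / I².
R = 17.8 / (0.1620)² = 678.3 Ω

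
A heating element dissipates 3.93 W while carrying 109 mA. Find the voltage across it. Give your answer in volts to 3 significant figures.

36.1 V

Rearranging the power relation for the two known quantities gives V = P / I.
V = 3.93 / 0.1090 = 36.06 V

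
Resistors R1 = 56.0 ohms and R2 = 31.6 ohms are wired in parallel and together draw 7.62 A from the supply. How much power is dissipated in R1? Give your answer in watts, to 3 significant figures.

423 W

Only the total current is stated, so first find the parallel equivalent to get the voltage across the combination.
1/R_eq = 1/56.0 + 1/31.6 ⇒ R_eq = 20.20 Ω
V = I_total × R_eq = 7.620 × 20.20 = 153.9 V
P_R1 = V² / R1 = (153.9)² / 56.0 = 423.1 W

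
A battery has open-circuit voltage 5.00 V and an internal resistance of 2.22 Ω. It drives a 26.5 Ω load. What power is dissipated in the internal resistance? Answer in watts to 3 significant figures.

0.0673 W

Internal loss is I²r, with I set by the total series resistance r+R.
I = ε / (r + R) = 5.00 / (2.22 + 26.5) = 0.1741 A
P_int = I² r = (0.1741)² × 2.22 = 0.06729 W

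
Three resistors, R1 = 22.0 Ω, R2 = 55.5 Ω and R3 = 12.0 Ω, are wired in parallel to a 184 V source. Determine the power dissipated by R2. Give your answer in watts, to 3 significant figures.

610 W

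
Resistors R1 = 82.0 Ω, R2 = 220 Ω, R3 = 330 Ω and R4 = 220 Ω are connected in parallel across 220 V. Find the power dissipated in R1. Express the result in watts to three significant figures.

590 W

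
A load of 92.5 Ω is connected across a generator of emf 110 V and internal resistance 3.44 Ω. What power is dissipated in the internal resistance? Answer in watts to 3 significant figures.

Internal loss is I²r, with I set by the total series resistance r+R.
I = ε / (r + R) = 110 / (3.44 + 92.5) = 1.147 A
P_int = I² r = (1.147)² × 3.44 = 4.522 W

4.52 W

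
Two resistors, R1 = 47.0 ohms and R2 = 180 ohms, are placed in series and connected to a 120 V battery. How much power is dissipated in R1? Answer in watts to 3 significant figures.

Every series element carries the same I. Get I from the total resistance, then P = I² × R1.
R_total = 47.0 + 180 = 227.0 Ω
I = V / R_total = 120 / 227.0 = 0.5286 A
P_R1 = I² × R1 = (0.5286)² × 47.0 = 13.13 W

13.1 W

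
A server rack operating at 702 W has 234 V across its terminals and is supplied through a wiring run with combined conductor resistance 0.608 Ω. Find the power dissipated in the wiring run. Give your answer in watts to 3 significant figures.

5.47 W

The wiring run is a series resistance carrying the load current; its dissipation is I²R_line.
I = P / V = 702 / 234 = 3.000 A through the wiring run.
P_line = I² R_line = (3.000)² × 0.608 = 5.472 W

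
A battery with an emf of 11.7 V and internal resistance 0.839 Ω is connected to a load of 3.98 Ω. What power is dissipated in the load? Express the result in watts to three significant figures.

The internal resistance and the load are in series, so the same I flows through both; get I from ε/(r+R), then I²R for the load.
I = ε / (r + R) = 11.7 / (0.839 + 3.98) = 2.428 A
P_load = I² R = (2.428)² × 3.98 = 23.46 W

23.5 W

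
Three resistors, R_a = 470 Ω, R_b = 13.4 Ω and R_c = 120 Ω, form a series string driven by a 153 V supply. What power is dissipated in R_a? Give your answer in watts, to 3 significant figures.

30.2 W

The current is common to all series resistors; compute it, then apply P = I²R for the target.
R_total = 470 + 13.4 + 120 = 603.4 Ω
I = V / R_total = 153 / 603.4 = 0.2536 A
P_R_a = I² × R_a = (0.2536)² × 470 = 30.22 W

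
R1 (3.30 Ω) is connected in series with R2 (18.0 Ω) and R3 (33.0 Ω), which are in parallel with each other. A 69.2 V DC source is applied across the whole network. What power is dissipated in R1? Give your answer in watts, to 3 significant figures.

70.7 W

First combine the parallel branches into one equivalent R_p, then R1 + R_p is a series pair.
R_p = (18.0×33.0)/(18.0+33.0) = 11.65 Ω
R_total = 3.30 + 11.65 = 14.95 Ω
I = V / R_total = 69.2 / 14.95 = 4.630 A
R1 carries the full series current, so P = I²R.
P_R1 = (4.630)² × 3.30 = 70.73 W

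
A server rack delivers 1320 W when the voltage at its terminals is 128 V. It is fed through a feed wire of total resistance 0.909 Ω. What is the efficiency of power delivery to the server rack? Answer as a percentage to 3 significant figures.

93.2 %

I = P / V = 1320 / 128 = 10.31 A through the feed wire.
P_line = I² R_line = (10.31)² × 0.909 = 96.67 W
P_source = P_load + P_line = 1320 + 96.67 = 1417 W
η = P_load / P_source = 1320 / 1417 = 0.9318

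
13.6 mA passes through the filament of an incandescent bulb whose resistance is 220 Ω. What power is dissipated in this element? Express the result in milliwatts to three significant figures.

The current through and the resistance of the element are both given; use P = I²R.
P = (0.01360 A)² × 220 Ω = 0.04069 W

40.7 mW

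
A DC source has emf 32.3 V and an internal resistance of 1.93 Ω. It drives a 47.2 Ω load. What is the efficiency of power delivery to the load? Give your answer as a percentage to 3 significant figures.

η = P_load/(P_load+P_int) = I²R/(I²R+I²r) = R/(R+r) — the I² cancels for series elements.
η = R / (R + r) = 47.2 / (47.2 + 1.93) = 0.9607

96.1 %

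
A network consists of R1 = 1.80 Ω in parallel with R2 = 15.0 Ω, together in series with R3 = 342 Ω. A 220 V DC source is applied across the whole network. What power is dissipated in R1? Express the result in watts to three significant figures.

0.588 W

Reduce the parallel combination to a single R_p; the circuit then becomes R_p in series with the remaining resistor.
R_p = (1.80×15.0)/(1.80+15.0) = 1.607 Ω
R_total = R_p + 342 = 1.607 + 342 = 343.6 Ω
I = V / R_total = 220 / 343.6 = 0.6403 A
Voltage across the parallel pair: V_p = I × R_p = 0.6403 × 1.607 = 1.029 V
Use P = V²/R for R1 with V = V_p.
P_R1 = (1.029)² / 1.80 = 0.5882 W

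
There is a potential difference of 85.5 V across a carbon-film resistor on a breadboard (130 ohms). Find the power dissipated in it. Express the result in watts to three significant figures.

56.2 W

With V across and R both known, P = V²/R gives the dissipation directly.
P = (85.5 V)² / 130 Ω = 56.23 W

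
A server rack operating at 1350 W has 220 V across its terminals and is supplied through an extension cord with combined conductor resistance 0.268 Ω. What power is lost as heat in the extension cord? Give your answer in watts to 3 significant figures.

10.1 W

Line loss is just I²R for the cable — we know both I and R_line directly.
I = P / V = 1350 / 220 = 6.136 A through the extension cord.
P_line = I² R_line = (6.136)² × 0.268 = 10.09 W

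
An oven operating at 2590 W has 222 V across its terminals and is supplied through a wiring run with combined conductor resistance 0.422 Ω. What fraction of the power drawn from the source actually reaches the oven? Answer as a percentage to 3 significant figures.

I = P / V = 2590 / 222 = 11.67 A through the wiring run.
P_line = I² R_line = (11.67)² × 0.422 = 57.44 W
P_source = P_load + P_line = 2590 + 57.44 = 2647 W
η = P_load / P_source = 2590 / 2647 = 0.9783

97.8 %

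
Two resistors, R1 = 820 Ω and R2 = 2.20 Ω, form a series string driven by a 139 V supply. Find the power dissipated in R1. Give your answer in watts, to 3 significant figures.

23.4 W

Every series element carries the same I. Get I from the total resistance, then P = I² × R1.
R_total = 820 + 2.20 = 822.2 Ω
I = V / R_total = 139 / 822.2 = 0.1691 A
P_R1 = I² × R1 = (0.1691)² × 820 = 23.44 W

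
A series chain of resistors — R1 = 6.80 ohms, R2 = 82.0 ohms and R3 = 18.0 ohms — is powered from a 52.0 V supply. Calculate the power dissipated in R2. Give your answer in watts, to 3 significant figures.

19.4 W

Every series element carries the same I. Get I from the total resistance, then P = I² × R2.
R_total = 6.80 + 82.0 + 18.0 = 106.8 Ω
I = V / R_total = 52.0 / 106.8 = 0.4869 A
P_R2 = I² × R2 = (0.4869)² × 82.0 = 19.44 W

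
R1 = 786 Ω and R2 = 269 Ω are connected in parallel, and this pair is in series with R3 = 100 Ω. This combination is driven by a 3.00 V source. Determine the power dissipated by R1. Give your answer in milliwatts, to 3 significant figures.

5.10 mW

First find R_p for the parallel pair, then treat R_p + R3 as a series loop.
R_p = (786×269)/(786+269) = 200.4 Ω
R_total = R_p + 100 = 200.4 + 100 = 300.4 Ω
I = V / R_total = 3.00 / 300.4 = 0.009986 A
Voltage across the parallel pair: V_p = I × R_p = 0.009986 × 200.4 = 2.001 V
R1 sits across V_p; its power is V_p²/R.
P_R1 = (2.001)² / 786 = 0.005096 W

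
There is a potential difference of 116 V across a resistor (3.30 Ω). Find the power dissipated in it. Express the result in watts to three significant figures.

V and R are stated; P = V²/R avoids computing the current.
P = (116 V)² / 3.30 Ω = 4078 W

4080 W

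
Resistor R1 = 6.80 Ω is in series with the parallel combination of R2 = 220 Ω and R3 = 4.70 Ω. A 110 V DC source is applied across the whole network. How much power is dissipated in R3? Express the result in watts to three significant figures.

Replace R2 and R3 with their parallel equivalent so the circuit becomes R1 in series with R_p.
R_p = (220×4.70)/(220+4.70) = 4.602 Ω
R_total = 6.80 + 4.602 = 11.40 Ω
I = V / R_total = 110 / 11.40 = 9.648 A
Voltage across the parallel pair: V_p = I × R_p = 9.648 × 4.602 = 44.40 V
With V_p across R3, its power is V_p²/R3.
P_R3 = (44.40)² / 4.70 = 419.4 W

419 W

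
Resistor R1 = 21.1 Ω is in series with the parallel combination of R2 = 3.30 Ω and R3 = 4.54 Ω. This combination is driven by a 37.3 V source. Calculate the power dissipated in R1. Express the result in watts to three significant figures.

Collapse R2‖R3 to a single equivalent, reducing the network to two series elements.
R_p = (3.30×4.54)/(3.30+4.54) = 1.911 Ω
R_total = 21.1 + 1.911 = 23.01 Ω
I = V / R_total = 37.3 / 23.01 = 1.621 A
The full supply current passes through R1: P = I²R.
P_R1 = (1.621)² × 21.1 = 55.44 W

55.4 W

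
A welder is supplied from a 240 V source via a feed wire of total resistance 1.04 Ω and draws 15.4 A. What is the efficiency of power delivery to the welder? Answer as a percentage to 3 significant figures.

93.3 %

The feed wire carries the full 15.4 A.
P_line = I² R_line = (15.40)² × 1.04 = 246.6 W
P_source = V I = 240 × 15.40 = 3696 W; P_load = 3449 W
η = P_load / P_source = 3449 / 3696 = 0.9333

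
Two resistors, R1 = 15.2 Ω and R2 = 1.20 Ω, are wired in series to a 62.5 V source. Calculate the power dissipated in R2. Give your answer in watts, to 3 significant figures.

17.4 W

The current is common to all series resistors; compute it, then apply P = I²R for the target.
R_total = 15.2 + 1.20 = 16.40 Ω
I = V / R_total = 62.5 / 16.40 = 3.811 A
P_R2 = I² × R2 = (3.811)² × 1.20 = 17.43 W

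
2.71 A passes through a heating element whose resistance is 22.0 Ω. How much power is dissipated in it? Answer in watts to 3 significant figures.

162 W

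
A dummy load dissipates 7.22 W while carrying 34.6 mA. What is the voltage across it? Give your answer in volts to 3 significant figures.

Inverting the appropriate power form: V = P / I.
V = 7.22 / 0.03460 = 208.7 V

209 V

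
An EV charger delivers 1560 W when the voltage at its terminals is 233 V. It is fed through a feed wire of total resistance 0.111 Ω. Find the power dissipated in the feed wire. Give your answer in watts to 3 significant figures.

4.98 W

Only the current and the line resistance are needed for the I²R loss.
I = P / V = 1560 / 233 = 6.695 A through the feed wire.
P_line = I² R_line = (6.695)² × 0.111 = 4.976 W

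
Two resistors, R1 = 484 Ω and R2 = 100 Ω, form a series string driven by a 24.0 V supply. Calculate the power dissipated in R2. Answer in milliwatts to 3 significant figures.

The current is common to all series resistors; compute it, then apply P = I²R for the target.
R_total = 484 + 100 = 584.0 Ω
I = V / R_total = 24.0 / 584.0 = 0.04110 A
P_R2 = I² × R2 = (0.04110)² × 100 = 0.1689 W

169 mW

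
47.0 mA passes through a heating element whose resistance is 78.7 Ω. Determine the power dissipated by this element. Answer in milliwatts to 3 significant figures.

Knowing I and R, the power is just I²R — no need to find V first.
P = (0.04700 A)² × 78.7 Ω = 0.1738 W

174 mW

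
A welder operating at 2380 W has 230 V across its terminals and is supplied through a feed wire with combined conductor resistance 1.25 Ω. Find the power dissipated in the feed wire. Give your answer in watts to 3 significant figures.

Line loss is just I²R for the cable — we know both I and R_line directly.
I = P / V = 2380 / 230 = 10.35 A through the feed wire.
P_line = I² R_line = (10.35)² × 1.25 = 133.8 W

134 W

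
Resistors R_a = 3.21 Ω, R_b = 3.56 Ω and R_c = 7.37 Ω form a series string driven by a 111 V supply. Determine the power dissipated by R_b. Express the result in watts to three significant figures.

219 W

In a series string the same current flows through every resistor — find that current, then P = I²R for the one we want.
R_total = 3.21 + 3.56 + 7.37 = 14.14 Ω
I = V / R_total = 111 / 14.14 = 7.850 A
P_R_b = I² × R_b = (7.850)² × 3.56 = 219.4 W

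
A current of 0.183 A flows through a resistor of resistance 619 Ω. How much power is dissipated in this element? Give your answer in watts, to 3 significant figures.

20.7 W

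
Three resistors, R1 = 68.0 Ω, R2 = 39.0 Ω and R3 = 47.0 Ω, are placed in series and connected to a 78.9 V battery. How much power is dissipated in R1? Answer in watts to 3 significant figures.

17.8 W

The current is common to all series resistors; compute it, then apply P = I²R for the target.
R_total = 68.0 + 39.0 + 47.0 = 154.0 Ω
I = V / R_total = 78.9 / 154.0 = 0.5123 A
P_R1 = I² × R1 = (0.5123)² × 68.0 = 17.85 W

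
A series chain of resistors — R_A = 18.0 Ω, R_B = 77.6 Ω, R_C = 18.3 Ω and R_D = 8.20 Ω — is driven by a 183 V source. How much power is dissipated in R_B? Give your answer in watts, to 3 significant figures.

Series elements share the same current, so find I first, then use P = I²R.
R_total = 18.0 + 77.6 + 18.3 + 8.20 = 122.1 Ω
I = V / R_total = 183 / 122.1 = 1.499 A
P_R_B = I² × R_B = (1.499)² × 77.6 = 174.3 W

174 W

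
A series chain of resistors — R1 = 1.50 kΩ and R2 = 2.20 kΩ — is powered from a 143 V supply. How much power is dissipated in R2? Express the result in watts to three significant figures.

3.29 W

Every series element carries the same I. Get I from the total resistance, then P = I² × R2.
R_total = (1.50 + 2.20) kΩ = 3700 Ω
I = V / R_total = 143 / 3700 = 0.03865 A
P_R2 = I² × R2 = (0.03865)² × 2200 = 3.286 W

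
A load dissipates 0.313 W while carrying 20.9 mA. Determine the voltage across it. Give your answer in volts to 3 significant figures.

15.0 V

From P = V I = I²R = V²/R, with the two given quantities we get V = P / I.
V = 0.313 / 0.02090 = 14.98 V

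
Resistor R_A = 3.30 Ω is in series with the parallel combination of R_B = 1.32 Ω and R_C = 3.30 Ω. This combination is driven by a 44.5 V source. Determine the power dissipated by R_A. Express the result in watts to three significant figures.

First combine the parallel branches into one equivalent R_p, then R_A + R_p is a series pair.
R_p = (1.32×3.30)/(1.32+3.30) = 0.9429 Ω
R_total = 3.30 + 0.9429 = 4.243 Ω
I = V / R_total = 44.5 / 4.243 = 10.49 A
The full supply current passes through R_A: P = I²R.
P_R_A = (10.49)² × 3.30 = 363.0 W

363 W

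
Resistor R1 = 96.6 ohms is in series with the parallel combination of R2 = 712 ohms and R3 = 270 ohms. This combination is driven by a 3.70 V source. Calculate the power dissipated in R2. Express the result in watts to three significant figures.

0.00862 W

Collapse R2‖R3 to a single equivalent, reducing the network to two series elements.
R_p = (712×270)/(712+270) = 195.8 Ω
R_total = 96.6 + 195.8 = 292.4 Ω
I = V / R_total = 3.70 / 292.4 = 0.01266 A
Voltage across the parallel pair: V_p = I × R_p = 0.01266 × 195.8 = 2.477 V
With V_p across R2, its power is V_p²/R2.
P_R2 = (2.477)² / 712 = 0.008621 W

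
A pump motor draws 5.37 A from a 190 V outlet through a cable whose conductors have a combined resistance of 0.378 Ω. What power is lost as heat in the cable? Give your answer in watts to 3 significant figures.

Line loss is just I²R for the cable — we know both I and R_line directly.
The cable carries the full 5.37 A.
P_line = I² R_line = (5.370)² × 0.378 = 10.90 W

10.9 W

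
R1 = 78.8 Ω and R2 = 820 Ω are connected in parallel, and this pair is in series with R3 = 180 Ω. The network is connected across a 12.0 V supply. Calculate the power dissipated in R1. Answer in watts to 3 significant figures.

Combine R1 and R2 into their parallel equivalent first, reducing the network to two series resistors.
R_p = (78.8×820)/(78.8+820) = 71.89 Ω
R_total = R_p + 180 = 71.89 + 180 = 251.9 Ω
I = V / R_total = 12.0 / 251.9 = 0.04764 A
Voltage across the parallel pair: V_p = I × R_p = 0.04764 × 71.89 = 3.425 V
R1 has V_p across it, so P = V_p²/R1.
P_R1 = (3.425)² / 78.8 = 0.1489 W

0.149 W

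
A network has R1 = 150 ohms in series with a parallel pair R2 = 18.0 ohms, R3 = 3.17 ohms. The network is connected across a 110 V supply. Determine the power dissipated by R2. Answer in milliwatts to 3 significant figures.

209 mW

Collapse R2‖R3 to a single equivalent, reducing the network to two series elements.
R_p = (18.0×3.17)/(18.0+3.17) = 2.695 Ω
R_total = 150 + 2.695 = 152.7 Ω
I = V / R_total = 110 / 152.7 = 0.7204 A
Voltage across the parallel pair: V_p = I × R_p = 0.7204 × 2.695 = 1.942 V
R2 is across V_p, so use P = V²/R for that branch.
P_R2 = (1.942)² / 18.0 = 0.2095 W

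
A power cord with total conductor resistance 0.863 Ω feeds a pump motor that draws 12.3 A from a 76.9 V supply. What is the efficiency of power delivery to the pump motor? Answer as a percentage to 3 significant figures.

The power cord carries the full 12.3 A.
P_line = I² R_line = (12.30)² × 0.863 = 130.6 W
P_source = V I = 76.9 × 12.30 = 945.9 W; P_load = 815.3 W
η = P_load / P_source = 815.3 / 945.9 = 0.8620

86.2 %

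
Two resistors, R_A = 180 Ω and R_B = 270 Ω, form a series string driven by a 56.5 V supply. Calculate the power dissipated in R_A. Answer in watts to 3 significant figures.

Every series element carries the same I. Get I from the total resistance, then P = I² × R_A.
R_total = 180 + 270 = 450.0 Ω
I = V / R_total = 56.5 / 450.0 = 0.1256 A
P_R_A = I² × R_A = (0.1256)² × 180 = 2.838 W

2.84 W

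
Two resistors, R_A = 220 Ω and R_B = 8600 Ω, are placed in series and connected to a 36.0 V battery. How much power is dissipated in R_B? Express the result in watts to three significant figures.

The current is common to all series resistors; compute it, then apply P = I²R for the target.
R_total = 220 + 8600 = 8820 Ω
I = V / R_total = 36.0 / 8820 = 0.004082 A
P_R_B = I² × R_B = (0.004082)² × 8600 = 0.1433 W

0.143 W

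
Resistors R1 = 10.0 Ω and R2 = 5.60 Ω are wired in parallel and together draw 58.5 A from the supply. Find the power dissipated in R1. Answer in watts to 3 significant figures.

4410 W

The branches share the same voltage, but only the total current is given — find V from the equivalent resistance first.
1/R_eq = 1/10.0 + 1/5.60 ⇒ R_eq = 3.590 Ω
V = I_total × R_eq = 58.50 × 3.590 = 210.0 V
P_R1 = V² / R1 = (210.0)² / 10.0 = 4410 W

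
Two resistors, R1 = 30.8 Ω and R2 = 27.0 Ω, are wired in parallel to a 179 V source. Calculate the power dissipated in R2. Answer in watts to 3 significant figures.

1190 W

R2 sits directly across the source, so P = V²/R with V = 179 V.
P_R2 = V² / R2 = (179)² / 27.0 Ω = 1187 W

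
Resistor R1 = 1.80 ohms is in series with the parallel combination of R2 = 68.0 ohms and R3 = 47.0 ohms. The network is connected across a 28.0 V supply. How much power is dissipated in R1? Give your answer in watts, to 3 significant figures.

1.61 W

First combine the parallel branches into one equivalent R_p, then R1 + R_p is a series pair.
R_p = (68.0×47.0)/(68.0+47.0) = 27.79 Ω
R_total = 1.80 + 27.79 = 29.59 Ω
I = V / R_total = 28.0 / 29.59 = 0.9462 A
R1 carries the full series current, so P = I²R.
P_R1 = (0.9462)² × 1.80 = 1.612 W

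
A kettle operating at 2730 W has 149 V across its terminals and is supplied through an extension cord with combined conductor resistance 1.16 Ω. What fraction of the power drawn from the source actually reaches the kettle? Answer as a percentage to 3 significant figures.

I = P / V = 2730 / 149 = 18.32 A through the extension cord.
P_line = I² R_line = (18.32)² × 1.16 = 389.4 W
P_source = P_load + P_line = 2730 + 389.4 = 3119 W
η = P_load / P_source = 2730 / 3119 = 0.8752

87.5 %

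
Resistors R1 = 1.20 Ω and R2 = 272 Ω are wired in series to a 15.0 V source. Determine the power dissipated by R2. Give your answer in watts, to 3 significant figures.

The current is common to all series resistors; compute it, then apply P = I²R for the target.
R_total = 1.20 + 272 = 273.2 Ω
I = V / R_total = 15.0 / 273.2 = 0.05490 A
P_R2 = I² × R2 = (0.05490)² × 272 = 0.8200 W

0.820 W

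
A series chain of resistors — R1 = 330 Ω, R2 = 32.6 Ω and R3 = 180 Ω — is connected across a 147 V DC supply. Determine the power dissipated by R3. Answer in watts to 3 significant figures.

In a series string the same current flows through every resistor — find that current, then P = I²R for the one we want.
R_total = 330 + 32.6 + 180 = 542.6 Ω
I = V / R_total = 147 / 542.6 = 0.2709 A
P_R3 = I² × R3 = (0.2709)² × 180 = 13.21 W

13.2 W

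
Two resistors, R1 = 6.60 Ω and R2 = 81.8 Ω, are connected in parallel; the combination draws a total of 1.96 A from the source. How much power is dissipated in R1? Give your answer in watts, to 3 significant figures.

The branches share the same voltage, but only the total current is given — find V from the equivalent resistance first.
1/R_eq = 1/6.60 + 1/81.8 ⇒ R_eq = 6.107 Ω
V = I_total × R_eq = 1.960 × 6.107 = 11.97 V
P_R1 = V² / R1 = (11.97)² / 6.60 = 21.71 W

21.7 W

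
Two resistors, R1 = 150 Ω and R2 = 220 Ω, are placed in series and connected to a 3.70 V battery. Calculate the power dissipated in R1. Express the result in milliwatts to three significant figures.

15.0 mW

Since the resistors are in series they all carry the loop current I = V/R_total; the power in any one is I²R.
R_total = 150 + 220 = 370.0 Ω
I = V / R_total = 3.70 / 370.0 = 0.01000 A
P_R1 = I² × R1 = (0.01000)² × 150 = 0.01500 W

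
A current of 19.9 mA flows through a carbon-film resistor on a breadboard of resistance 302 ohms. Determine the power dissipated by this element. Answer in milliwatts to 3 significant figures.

With I and R stated, P = I²R applies in one step.
P = (0.01990 A)² × 302 Ω = 0.1196 W

120 mW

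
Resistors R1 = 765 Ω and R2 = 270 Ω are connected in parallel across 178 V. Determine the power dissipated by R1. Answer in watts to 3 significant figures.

Every branch has 178 V across it, so for R1 the power is simply V²/R.
P_R1 = V² / R1 = (178)² / 765 Ω = 41.42 W

41.4 W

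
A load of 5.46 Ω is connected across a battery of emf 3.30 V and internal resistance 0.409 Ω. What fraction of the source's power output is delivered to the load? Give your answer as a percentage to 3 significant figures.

93.0 %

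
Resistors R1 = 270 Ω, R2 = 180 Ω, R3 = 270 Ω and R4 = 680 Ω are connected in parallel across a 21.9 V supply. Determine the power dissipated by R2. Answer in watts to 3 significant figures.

Every branch has 21.9 V across it, so for R2 the power is simply V²/R.
P_R2 = V² / R2 = (21.9)² / 180 Ω = 2.664 W

2.66 W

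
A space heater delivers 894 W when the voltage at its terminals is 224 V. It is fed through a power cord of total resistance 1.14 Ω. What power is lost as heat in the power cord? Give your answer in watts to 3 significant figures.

The power cord is a series resistance carrying the load current; its dissipation is I²R_line.
I = P / V = 894 / 224 = 3.991 A through the power cord.
P_line = I² R_line = (3.991)² × 1.14 = 18.16 W

18.2 W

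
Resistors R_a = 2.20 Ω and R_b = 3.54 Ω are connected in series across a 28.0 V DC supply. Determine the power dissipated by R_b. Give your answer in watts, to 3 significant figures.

84.2 W

In a series string the same current flows through every resistor — find that current, then P = I²R for the one we want.
R_total = 2.20 + 3.54 = 5.740 Ω
I = V / R_total = 28.0 / 5.740 = 4.878 A
P_R_b = I² × R_b = (4.878)² × 3.54 = 84.24 W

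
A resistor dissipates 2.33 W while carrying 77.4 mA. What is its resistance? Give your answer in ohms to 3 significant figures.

389 Ω

Inverting the appropriate power form: R = P / I².
R = 2.33 / (0.07740)² = 388.9 Ω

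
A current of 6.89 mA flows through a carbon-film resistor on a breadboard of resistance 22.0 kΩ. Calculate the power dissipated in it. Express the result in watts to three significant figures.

Knowing I and R, the power is just I²R — no need to find V first.
P = (0.006890 A)² × 22000 Ω = 1.044 W

1.04 W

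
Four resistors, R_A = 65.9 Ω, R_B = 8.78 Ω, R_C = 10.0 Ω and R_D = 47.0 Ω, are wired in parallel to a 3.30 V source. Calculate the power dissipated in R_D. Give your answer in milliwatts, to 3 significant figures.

232 mW

R_D sits directly across the source, so P = V²/R with V = 3.30 V.
P_R_D = V² / R_D = (3.30)² / 47.0 Ω = 0.2317 W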